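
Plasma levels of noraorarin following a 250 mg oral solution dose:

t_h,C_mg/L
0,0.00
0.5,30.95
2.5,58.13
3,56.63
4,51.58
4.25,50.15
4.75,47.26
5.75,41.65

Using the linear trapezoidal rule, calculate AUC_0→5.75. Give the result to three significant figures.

AUC = 261 mg/L·h

Trapezoidal AUC_0→5.75:
  [0→0.5]: (0.00+30.95)/2 × 0.5 = 7.7375
  [0.5→2.5]: (30.95+58.13)/2 × 2 = 89.08
  [2.5→3]: (58.13+56.63)/2 × 0.5 = 28.69
  [3→4]: (56.63+51.58)/2 × 1 = 54.105
  [4→4.25]: (51.58+50.15)/2 × 0.25 = 12.71625
  [4.25→4.75]: (50.15+47.26)/2 × 0.5 = 24.3525
  [4.75→5.75]: (47.26+41.65)/2 × 1 = 44.455
  Sum = 261.13625 mg/L·h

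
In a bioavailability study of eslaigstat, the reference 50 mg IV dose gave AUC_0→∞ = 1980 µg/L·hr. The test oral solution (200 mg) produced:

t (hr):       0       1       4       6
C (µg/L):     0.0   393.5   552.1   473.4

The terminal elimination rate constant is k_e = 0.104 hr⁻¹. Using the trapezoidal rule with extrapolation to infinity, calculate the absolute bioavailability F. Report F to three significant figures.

F = 0.908

Trapezoidal AUC_0→6 (oral solution):
  [0→1]: (0.0+393.5)/2 × 1 = 196.75
  [1→4]: (393.5+552.1)/2 × 3 = 1418.4
  [4→6]: (552.1+473.4)/2 × 2 = 1025.5
  Sum = 2640.65 µg/L·hr
Tail: C_last/k_e = 473.4/0.104 = 4551.923
AUC_0→∞ (oral solution) = 2640.65 + 4551.923 = 7192.573 µg/L·hr
F = (AUC_ev/D_ev)/(AUC_iv/D_iv) = (7192.573/200)/(1980/50) = 35.962865/39.6 = 0.9082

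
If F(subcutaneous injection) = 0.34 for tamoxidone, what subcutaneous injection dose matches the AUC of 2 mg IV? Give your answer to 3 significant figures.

D_subcutaneous = 5.88 mg

For equal systemic exposure: F × D_ev = D_iv
D_ev = D_iv / F = 2 / 0.34 = 5.88235 mg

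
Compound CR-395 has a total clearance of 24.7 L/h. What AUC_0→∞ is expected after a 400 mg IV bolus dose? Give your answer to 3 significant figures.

AUC = 16.2 mg/L·h

AUC_0→∞ = Dose_iv / CL
        = 400 / 24.7 = 16.1943 mg/L·h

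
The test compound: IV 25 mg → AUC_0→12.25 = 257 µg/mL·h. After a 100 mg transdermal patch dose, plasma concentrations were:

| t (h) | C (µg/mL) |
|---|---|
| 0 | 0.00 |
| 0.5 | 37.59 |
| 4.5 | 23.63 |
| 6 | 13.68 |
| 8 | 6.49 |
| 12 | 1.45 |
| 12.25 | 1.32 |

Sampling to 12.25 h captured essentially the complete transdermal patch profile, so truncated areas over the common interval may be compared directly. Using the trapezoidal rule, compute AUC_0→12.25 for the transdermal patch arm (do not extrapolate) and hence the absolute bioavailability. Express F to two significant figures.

F = 0.19

Trapezoidal AUC_0→12.25 (transdermal patch):
  [0→0.5]: (0.00+37.59)/2 × 0.5 = 9.3975
  [0.5→4.5]: (37.59+23.63)/2 × 4 = 122.44
  [4.5→6]: (23.63+13.68)/2 × 1.5 = 27.9825
  [6→8]: (13.68+6.49)/2 × 2 = 20.17
  [8→12]: (6.49+1.45)/2 × 4 = 15.88
  [12→12.25]: (1.45+1.32)/2 × 0.25 = 0.34625
  Sum = 196.21625 µg/mL·h
F = (AUC_ev/D_ev)/(AUC_iv/D_iv) = (196.21625/100)/(257/25) = 1.9621625/10.28 = 0.1909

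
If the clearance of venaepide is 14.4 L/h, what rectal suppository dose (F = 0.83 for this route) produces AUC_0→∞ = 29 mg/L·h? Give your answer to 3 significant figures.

Dose = 503 mg

Dose = CL × AUC_0→∞ / F
     = 14.4 × 29 / 0.83 = 503.133 mg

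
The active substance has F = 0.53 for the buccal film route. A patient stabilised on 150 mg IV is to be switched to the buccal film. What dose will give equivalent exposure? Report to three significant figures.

For equal systemic exposure: F × D_ev = D_iv
D_ev = D_iv / F = 150 / 0.53 = 283.019 mg

D_buccal = 283 mg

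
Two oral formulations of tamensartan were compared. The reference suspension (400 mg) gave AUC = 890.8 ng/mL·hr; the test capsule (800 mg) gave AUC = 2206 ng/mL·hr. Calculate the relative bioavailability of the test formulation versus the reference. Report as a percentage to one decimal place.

F_rel = 123.8%

F_rel = (AUC_test/D_test) / (AUC_ref/D_ref)
      = (2206/800) / (890.8/400)
      = 2.7575 / 2.227 = 1.2382 = 123.82%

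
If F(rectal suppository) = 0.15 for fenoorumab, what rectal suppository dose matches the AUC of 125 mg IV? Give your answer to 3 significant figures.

For equal systemic exposure: F × D_ev = D_iv
D_ev = D_iv / F = 125 / 0.15 = 833.333 mg

D_rectal = 833 mg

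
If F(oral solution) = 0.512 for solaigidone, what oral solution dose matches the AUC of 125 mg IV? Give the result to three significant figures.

D_oral = 244 mg

For equal systemic exposure: F × D_ev = D_iv
D_ev = D_iv / F = 125 / 0.512 = 244.141 mg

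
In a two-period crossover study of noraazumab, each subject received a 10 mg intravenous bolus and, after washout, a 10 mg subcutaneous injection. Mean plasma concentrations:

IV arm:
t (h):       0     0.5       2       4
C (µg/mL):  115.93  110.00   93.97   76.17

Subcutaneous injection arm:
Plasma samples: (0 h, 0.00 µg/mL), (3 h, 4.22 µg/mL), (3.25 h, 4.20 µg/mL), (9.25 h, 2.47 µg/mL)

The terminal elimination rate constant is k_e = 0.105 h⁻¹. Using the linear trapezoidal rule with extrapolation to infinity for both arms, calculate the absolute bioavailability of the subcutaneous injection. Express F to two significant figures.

Trapezoidal AUC_0→4 (IV):
  [0→0.5]: (115.93+110.00)/2 × 0.5 = 56.4825
  [0.5→2]: (110.00+93.97)/2 × 1.5 = 152.9775
  [2→4]: (93.97+76.17)/2 × 2 = 170.14
  Sum = 379.6 µg/mL·h
IV tail: 76.17/0.105 = 725.429; AUC_iv,0→∞ = 379.6 + 725.429 = 1105.029 µg/mL·h
Trapezoidal AUC_0→9.25 (subcutaneous injection):
  [0→3]: (0.00+4.22)/2 × 3 = 6.33
  [3→3.25]: (4.22+4.20)/2 × 0.25 = 1.0525
  [3.25→9.25]: (4.20+2.47)/2 × 6 = 20.01
  Sum = 27.3925 µg/mL·h
subcutaneous injection tail: 2.47/0.105 = 23.524; AUC_ev,0→∞ = 27.3925 + 23.524 = 50.9165 µg/mL·h
F = (AUC_ev/D_ev)/(AUC_iv/D_iv) = (50.9165/10)/(1105.029/10) = 5.09165/110.5029 = 0.0461

F = 0.046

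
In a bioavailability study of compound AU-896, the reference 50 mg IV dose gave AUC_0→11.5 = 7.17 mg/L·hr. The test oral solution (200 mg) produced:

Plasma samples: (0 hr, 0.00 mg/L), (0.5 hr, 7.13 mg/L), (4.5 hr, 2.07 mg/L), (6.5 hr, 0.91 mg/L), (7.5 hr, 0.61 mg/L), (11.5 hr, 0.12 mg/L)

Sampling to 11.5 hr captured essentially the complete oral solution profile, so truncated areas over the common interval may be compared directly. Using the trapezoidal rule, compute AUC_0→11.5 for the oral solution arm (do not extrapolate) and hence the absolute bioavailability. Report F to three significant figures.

F = 0.885

Trapezoidal AUC_0→11.5 (oral solution):
  [0→0.5]: (0.00+7.13)/2 × 0.5 = 1.7825
  [0.5→4.5]: (7.13+2.07)/2 × 4 = 18.4
  [4.5→6.5]: (2.07+0.91)/2 × 2 = 2.98
  [6.5→7.5]: (0.91+0.61)/2 × 1 = 0.76
  [7.5→11.5]: (0.61+0.12)/2 × 4 = 1.46
  Sum = 25.3825 mg/L·hr
F = (AUC_ev/D_ev)/(AUC_iv/D_iv) = (25.3825/200)/(7.17/50) = 0.1269125/0.1434 = 0.8850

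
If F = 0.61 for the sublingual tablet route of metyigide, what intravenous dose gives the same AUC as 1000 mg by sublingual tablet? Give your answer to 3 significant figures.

Systemic exposure from an extravascular dose = F × D_ev, so the equivalent IV dose is F × D_ev.
D_iv = F × D_ev = 0.61 × 1000 = 610 mg

D_iv = 610 mg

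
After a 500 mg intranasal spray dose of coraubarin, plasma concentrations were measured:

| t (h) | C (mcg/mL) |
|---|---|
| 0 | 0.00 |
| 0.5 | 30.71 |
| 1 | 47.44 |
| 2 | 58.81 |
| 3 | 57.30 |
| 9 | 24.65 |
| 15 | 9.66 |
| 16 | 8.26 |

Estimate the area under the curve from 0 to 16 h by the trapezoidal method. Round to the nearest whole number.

AUC = 496 mcg/mL·h

Trapezoidal AUC_0→16:
  [0→0.5]: (0.00+30.71)/2 × 0.5 = 7.6775
  [0.5→1]: (30.71+47.44)/2 × 0.5 = 19.5375
  [1→2]: (47.44+58.81)/2 × 1 = 53.125
  [2→3]: (58.81+57.30)/2 × 1 = 58.055
  [3→9]: (57.30+24.65)/2 × 6 = 245.85
  [9→15]: (24.65+9.66)/2 × 6 = 102.93
  [15→16]: (9.66+8.26)/2 × 1 = 8.96
  Sum = 496.135 mcg/mL·h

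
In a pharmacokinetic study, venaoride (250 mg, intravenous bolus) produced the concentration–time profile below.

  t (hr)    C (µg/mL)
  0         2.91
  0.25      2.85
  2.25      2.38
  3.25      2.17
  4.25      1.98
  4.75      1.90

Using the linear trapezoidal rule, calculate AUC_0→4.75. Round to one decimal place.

Trapezoidal AUC_0→4.75:
  [0→0.25]: (2.91+2.85)/2 × 0.25 = 0.72
  [0.25→2.25]: (2.85+2.38)/2 × 2 = 5.23
  [2.25→3.25]: (2.38+2.17)/2 × 1 = 2.275
  [3.25→4.25]: (2.17+1.98)/2 × 1 = 2.075
  [4.25→4.75]: (1.98+1.90)/2 × 0.5 = 0.97
  Sum = 11.27 µg/mL·hr

AUC = 11.3 µg/mL·hr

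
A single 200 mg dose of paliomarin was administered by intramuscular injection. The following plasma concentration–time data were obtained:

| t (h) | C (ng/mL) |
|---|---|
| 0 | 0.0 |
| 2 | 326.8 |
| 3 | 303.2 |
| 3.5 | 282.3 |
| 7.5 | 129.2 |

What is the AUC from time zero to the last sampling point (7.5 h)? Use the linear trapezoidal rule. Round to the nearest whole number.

AUC = 1611 ng/mL·h

Trapezoidal AUC_0→7.5:
  [0→2]: (0.0+326.8)/2 × 2 = 326.8
  [2→3]: (326.8+303.2)/2 × 1 = 315.0
  [3→3.5]: (303.2+282.3)/2 × 0.5 = 146.375
  [3.5→7.5]: (282.3+129.2)/2 × 4 = 823.0
  Sum = 1611.175 ng/mL·h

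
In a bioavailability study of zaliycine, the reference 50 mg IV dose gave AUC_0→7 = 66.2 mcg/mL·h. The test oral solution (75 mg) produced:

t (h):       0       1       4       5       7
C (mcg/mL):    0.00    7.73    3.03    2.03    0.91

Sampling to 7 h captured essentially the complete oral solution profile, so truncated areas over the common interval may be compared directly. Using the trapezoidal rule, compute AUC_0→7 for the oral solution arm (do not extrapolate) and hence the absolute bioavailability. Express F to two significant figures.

Trapezoidal AUC_0→7 (oral solution):
  [0→1]: (0.00+7.73)/2 × 1 = 3.865
  [1→4]: (7.73+3.03)/2 × 3 = 16.14
  [4→5]: (3.03+2.03)/2 × 1 = 2.53
  [5→7]: (2.03+0.91)/2 × 2 = 2.94
  Sum = 25.475 mcg/mL·h
F = (AUC_ev/D_ev)/(AUC_iv/D_iv) = (25.475/75)/(66.2/50) = 0.339667/1.324 = 0.2565

F = 0.26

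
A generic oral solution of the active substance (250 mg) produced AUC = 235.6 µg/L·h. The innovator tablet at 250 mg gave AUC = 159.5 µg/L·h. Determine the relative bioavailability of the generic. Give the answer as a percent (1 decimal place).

F_rel = (AUC_test/D_test) / (AUC_ref/D_ref)
      = (235.6/250) / (159.5/250)
      = 0.9424 / 0.638 = 1.4771 = 147.71%

F_rel = 147.7%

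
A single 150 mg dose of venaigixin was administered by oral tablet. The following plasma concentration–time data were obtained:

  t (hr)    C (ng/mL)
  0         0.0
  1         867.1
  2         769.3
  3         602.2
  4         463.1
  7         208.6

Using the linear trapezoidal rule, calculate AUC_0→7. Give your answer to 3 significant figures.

AUC = 3480 ng/mL·hr

Trapezoidal AUC_0→7:
  [0→1]: (0.0+867.1)/2 × 1 = 433.55
  [1→2]: (867.1+769.3)/2 × 1 = 818.2
  [2→3]: (769.3+602.2)/2 × 1 = 685.75
  [3→4]: (602.2+463.1)/2 × 1 = 532.65
  [4→7]: (463.1+208.6)/2 × 3 = 1007.55
  Sum = 3477.7 ng/mL·hr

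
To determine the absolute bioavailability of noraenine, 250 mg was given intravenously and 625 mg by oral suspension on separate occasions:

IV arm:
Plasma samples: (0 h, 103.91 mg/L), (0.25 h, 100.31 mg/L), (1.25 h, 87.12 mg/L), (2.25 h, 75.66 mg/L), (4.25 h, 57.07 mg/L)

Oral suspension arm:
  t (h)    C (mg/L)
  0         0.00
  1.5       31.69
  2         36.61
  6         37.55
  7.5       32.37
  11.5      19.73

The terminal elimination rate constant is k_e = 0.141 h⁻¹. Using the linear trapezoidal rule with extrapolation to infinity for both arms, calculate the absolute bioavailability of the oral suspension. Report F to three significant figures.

Trapezoidal AUC_0→4.25 (IV):
  [0→0.25]: (103.91+100.31)/2 × 0.25 = 25.5275
  [0.25→1.25]: (100.31+87.12)/2 × 1 = 93.715
  [1.25→2.25]: (87.12+75.66)/2 × 1 = 81.39
  [2.25→4.25]: (75.66+57.07)/2 × 2 = 132.73
  Sum = 333.3625 mg/L·h
IV tail: 57.07/0.141 = 404.752; AUC_iv,0→∞ = 333.3625 + 404.752 = 738.1145 mg/L·h
Trapezoidal AUC_0→11.5 (oral suspension):
  [0→1.5]: (0.00+31.69)/2 × 1.5 = 23.7675
  [1.5→2]: (31.69+36.61)/2 × 0.5 = 17.075
  [2→6]: (36.61+37.55)/2 × 4 = 148.32
  [6→7.5]: (37.55+32.37)/2 × 1.5 = 52.44
  [7.5→11.5]: (32.37+19.73)/2 × 4 = 104.2
  Sum = 345.8025 mg/L·h
oral suspension tail: 19.73/0.141 = 139.929; AUC_ev,0→∞ = 345.8025 + 139.929 = 485.7315 mg/L·h
F = (AUC_ev/D_ev)/(AUC_iv/D_iv) = (485.7315/625)/(738.1145/250) = 0.7771704/2.952458 = 0.2632

F = 0.263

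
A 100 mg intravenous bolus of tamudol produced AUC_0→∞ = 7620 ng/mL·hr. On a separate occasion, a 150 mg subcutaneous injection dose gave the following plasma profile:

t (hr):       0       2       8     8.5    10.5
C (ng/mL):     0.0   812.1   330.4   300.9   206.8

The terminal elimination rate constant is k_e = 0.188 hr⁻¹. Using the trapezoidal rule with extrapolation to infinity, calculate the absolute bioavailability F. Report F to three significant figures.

Trapezoidal AUC_0→10.5 (subcutaneous injection):
  [0→2]: (0.0+812.1)/2 × 2 = 812.1
  [2→8]: (812.1+330.4)/2 × 6 = 3427.5
  [8→8.5]: (330.4+300.9)/2 × 0.5 = 157.825
  [8.5→10.5]: (300.9+206.8)/2 × 2 = 507.7
  Sum = 4905.125 ng/mL·hr
Tail: C_last/k_e = 206.8/0.188 = 1100.000
AUC_0→∞ (subcutaneous injection) = 4905.125 + 1100.000 = 6005.125 ng/mL·hr
F = (AUC_ev/D_ev)/(AUC_iv/D_iv) = (6005.125/150)/(7620/100) = 40.0342/76.2 = 0.5254

F = 0.525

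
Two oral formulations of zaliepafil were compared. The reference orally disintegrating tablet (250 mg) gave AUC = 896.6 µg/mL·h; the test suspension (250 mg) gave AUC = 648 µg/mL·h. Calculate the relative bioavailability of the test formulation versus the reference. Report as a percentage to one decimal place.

F_rel = 72.3%

F_rel = (AUC_test/D_test) / (AUC_ref/D_ref)
      = (648/250) / (896.6/250)
      = 2.592 / 3.5864 = 0.7227 = 72.27%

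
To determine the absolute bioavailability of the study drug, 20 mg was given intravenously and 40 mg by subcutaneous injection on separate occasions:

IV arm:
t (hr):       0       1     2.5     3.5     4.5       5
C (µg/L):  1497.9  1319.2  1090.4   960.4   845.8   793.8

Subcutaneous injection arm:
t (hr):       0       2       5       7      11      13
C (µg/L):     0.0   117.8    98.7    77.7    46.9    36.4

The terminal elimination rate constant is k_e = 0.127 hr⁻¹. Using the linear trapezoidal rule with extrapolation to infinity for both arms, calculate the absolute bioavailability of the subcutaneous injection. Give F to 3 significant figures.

Trapezoidal AUC_0→5 (IV):
  [0→1]: (1497.9+1319.2)/2 × 1 = 1408.55
  [1→2.5]: (1319.2+1090.4)/2 × 1.5 = 1807.2
  [2.5→3.5]: (1090.4+960.4)/2 × 1 = 1025.4
  [3.5→4.5]: (960.4+845.8)/2 × 1 = 903.1
  [4.5→5]: (845.8+793.8)/2 × 0.5 = 409.9
  Sum = 5554.15 µg/L·hr
IV tail: 793.8/0.127 = 6250.394; AUC_iv,0→∞ = 5554.15 + 6250.394 = 11804.544 µg/L·hr
Trapezoidal AUC_0→13 (subcutaneous injection):
  [0→2]: (0.0+117.8)/2 × 2 = 117.8
  [2→5]: (117.8+98.7)/2 × 3 = 324.75
  [5→7]: (98.7+77.7)/2 × 2 = 176.4
  [7→11]: (77.7+46.9)/2 × 4 = 249.2
  [11→13]: (46.9+36.4)/2 × 2 = 83.3
  Sum = 951.45 µg/L·hr
subcutaneous injection tail: 36.4/0.127 = 286.614; AUC_ev,0→∞ = 951.45 + 286.614 = 1238.064 µg/L·hr
F = (AUC_ev/D_ev)/(AUC_iv/D_iv) = (1238.064/40)/(11804.544/20) = 30.9516/590.2272 = 0.0524

F = 0.0524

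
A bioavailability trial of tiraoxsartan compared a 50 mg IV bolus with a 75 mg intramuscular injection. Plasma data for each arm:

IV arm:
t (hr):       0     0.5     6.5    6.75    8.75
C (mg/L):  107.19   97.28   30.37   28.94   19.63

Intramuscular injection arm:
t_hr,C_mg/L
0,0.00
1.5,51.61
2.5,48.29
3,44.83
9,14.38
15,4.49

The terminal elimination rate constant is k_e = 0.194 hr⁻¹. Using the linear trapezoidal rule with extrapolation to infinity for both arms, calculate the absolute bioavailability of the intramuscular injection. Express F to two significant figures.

F = 0.42

Trapezoidal AUC_0→8.75 (IV):
  [0→0.5]: (107.19+97.28)/2 × 0.5 = 51.1175
  [0.5→6.5]: (97.28+30.37)/2 × 6 = 382.95
  [6.5→6.75]: (30.37+28.94)/2 × 0.25 = 7.41375
  [6.75→8.75]: (28.94+19.63)/2 × 2 = 48.57
  Sum = 490.05125 mg/L·hr
IV tail: 19.63/0.194 = 101.186; AUC_iv,0→∞ = 490.05125 + 101.186 = 591.23725 mg/L·hr
Trapezoidal AUC_0→15 (intramuscular injection):
  [0→1.5]: (0.00+51.61)/2 × 1.5 = 38.7075
  [1.5→2.5]: (51.61+48.29)/2 × 1 = 49.95
  [2.5→3]: (48.29+44.83)/2 × 0.5 = 23.28
  [3→9]: (44.83+14.38)/2 × 6 = 177.63
  [9→15]: (14.38+4.49)/2 × 6 = 56.61
  Sum = 346.1775 mg/L·hr
intramuscular injection tail: 4.49/0.194 = 23.144; AUC_ev,0→∞ = 346.1775 + 23.144 = 369.3215 mg/L·hr
F = (AUC_ev/D_ev)/(AUC_iv/D_iv) = (369.3215/75)/(591.23725/50) = 4.92429/11.824745 = 0.4164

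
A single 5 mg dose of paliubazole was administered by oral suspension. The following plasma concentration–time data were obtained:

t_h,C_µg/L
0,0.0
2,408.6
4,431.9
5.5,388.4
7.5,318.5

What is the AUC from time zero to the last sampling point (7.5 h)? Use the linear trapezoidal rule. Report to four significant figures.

Trapezoidal AUC_0→7.5:
  [0→2]: (0.0+408.6)/2 × 2 = 408.6
  [2→4]: (408.6+431.9)/2 × 2 = 840.5
  [4→5.5]: (431.9+388.4)/2 × 1.5 = 615.225
  [5.5→7.5]: (388.4+318.5)/2 × 2 = 706.9
  Sum = 2571.225 µg/L·h

AUC = 2571 µg/L·h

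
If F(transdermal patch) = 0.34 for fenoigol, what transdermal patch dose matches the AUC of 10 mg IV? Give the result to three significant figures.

D_transdermal = 29.4 mg

For equal systemic exposure: F × D_ev = D_iv
D_ev = D_iv / F = 10 / 0.34 = 29.4118 mg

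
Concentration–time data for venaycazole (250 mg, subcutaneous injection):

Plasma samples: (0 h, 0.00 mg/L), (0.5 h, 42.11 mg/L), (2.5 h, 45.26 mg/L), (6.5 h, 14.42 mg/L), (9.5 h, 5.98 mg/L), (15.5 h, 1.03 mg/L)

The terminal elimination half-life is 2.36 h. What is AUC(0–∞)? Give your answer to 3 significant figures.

Trapezoidal AUC_0→15.5:
  [0→0.5]: (0.00+42.11)/2 × 0.5 = 10.5275
  [0.5→2.5]: (42.11+45.26)/2 × 2 = 87.37
  [2.5→6.5]: (45.26+14.42)/2 × 4 = 119.36
  [6.5→9.5]: (14.42+5.98)/2 × 3 = 30.6
  [9.5→15.5]: (5.98+1.03)/2 × 6 = 21.03
  Sum = 268.8875 mg/L·h
k_e = ln2 / t½ = 0.693147 / 2.36 = 0.2937 h^-1
Extrapolated tail: C_last / k_e = 1.03 / 0.2937 = 3.507
AUC_0→∞ = 268.8875 + 3.507 = 272.3945 mg/L·h

AUC = 272 mg/L·h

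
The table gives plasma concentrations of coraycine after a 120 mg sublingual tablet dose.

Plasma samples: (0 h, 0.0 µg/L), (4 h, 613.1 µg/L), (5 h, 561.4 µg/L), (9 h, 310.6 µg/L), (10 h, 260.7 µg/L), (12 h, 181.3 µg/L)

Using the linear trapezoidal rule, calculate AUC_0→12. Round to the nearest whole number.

AUC = 4285 µg/L·h

Trapezoidal AUC_0→12:
  [0→4]: (0.0+613.1)/2 × 4 = 1226.2
  [4→5]: (613.1+561.4)/2 × 1 = 587.25
  [5→9]: (561.4+310.6)/2 × 4 = 1744.0
  [9→10]: (310.6+260.7)/2 × 1 = 285.65
  [10→12]: (260.7+181.3)/2 × 2 = 442.0
  Sum = 4285.1 µg/L·h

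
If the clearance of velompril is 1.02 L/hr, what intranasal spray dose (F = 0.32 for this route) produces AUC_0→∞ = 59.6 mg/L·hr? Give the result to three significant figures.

Dose = 190 mg

Dose = CL × AUC_0→∞ / F
     = 1.02 × 59.6 / 0.32 = 189.975 mg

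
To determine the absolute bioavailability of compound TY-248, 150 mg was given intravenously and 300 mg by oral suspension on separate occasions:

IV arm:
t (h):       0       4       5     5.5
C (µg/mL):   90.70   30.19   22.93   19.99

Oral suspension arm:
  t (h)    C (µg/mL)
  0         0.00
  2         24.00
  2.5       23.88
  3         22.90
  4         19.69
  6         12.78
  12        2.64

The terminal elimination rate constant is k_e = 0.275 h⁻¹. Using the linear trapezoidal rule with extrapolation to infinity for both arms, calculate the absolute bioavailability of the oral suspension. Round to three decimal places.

Trapezoidal AUC_0→5.5 (IV):
  [0→4]: (90.70+30.19)/2 × 4 = 241.78
  [4→5]: (30.19+22.93)/2 × 1 = 26.56
  [5→5.5]: (22.93+19.99)/2 × 0.5 = 10.73
  Sum = 279.07 µg/mL·h
IV tail: 19.99/0.275 = 72.691; AUC_iv,0→∞ = 279.07 + 72.691 = 351.761 µg/mL·h
Trapezoidal AUC_0→12 (oral suspension):
  [0→2]: (0.00+24.00)/2 × 2 = 24.0
  [2→2.5]: (24.00+23.88)/2 × 0.5 = 11.97
  [2.5→3]: (23.88+22.90)/2 × 0.5 = 11.695
  [3→4]: (22.90+19.69)/2 × 1 = 21.295
  [4→6]: (19.69+12.78)/2 × 2 = 32.47
  [6→12]: (12.78+2.64)/2 × 6 = 46.26
  Sum = 147.69 µg/mL·h
oral suspension tail: 2.64/0.275 = 9.600; AUC_ev,0→∞ = 147.69 + 9.600 = 157.29 µg/mL·h
F = (AUC_ev/D_ev)/(AUC_iv/D_iv) = (157.29/300)/(351.761/150) = 0.5243/2.34507 = 0.2236

F = 0.224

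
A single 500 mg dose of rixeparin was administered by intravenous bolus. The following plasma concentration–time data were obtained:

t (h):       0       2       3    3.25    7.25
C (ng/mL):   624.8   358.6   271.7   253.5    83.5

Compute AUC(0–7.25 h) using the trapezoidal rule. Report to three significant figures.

Trapezoidal AUC_0→7.25:
  [0→2]: (624.8+358.6)/2 × 2 = 983.4
  [2→3]: (358.6+271.7)/2 × 1 = 315.15
  [3→3.25]: (271.7+253.5)/2 × 0.25 = 65.65
  [3.25→7.25]: (253.5+83.5)/2 × 4 = 674.0
  Sum = 2038.2 ng/mL·h

AUC = 2040 ng/mL·h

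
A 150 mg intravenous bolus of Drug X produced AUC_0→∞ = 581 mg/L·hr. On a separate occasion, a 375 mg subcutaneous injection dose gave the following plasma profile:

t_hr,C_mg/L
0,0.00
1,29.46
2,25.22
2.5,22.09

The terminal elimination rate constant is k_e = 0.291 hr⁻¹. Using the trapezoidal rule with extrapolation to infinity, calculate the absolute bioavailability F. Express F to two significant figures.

Trapezoidal AUC_0→2.5 (subcutaneous injection):
  [0→1]: (0.00+29.46)/2 × 1 = 14.73
  [1→2]: (29.46+25.22)/2 × 1 = 27.34
  [2→2.5]: (25.22+22.09)/2 × 0.5 = 11.8275
  Sum = 53.8975 mg/L·hr
Tail: C_last/k_e = 22.09/0.291 = 75.911
AUC_0→∞ (subcutaneous injection) = 53.8975 + 75.911 = 129.8085 mg/L·hr
F = (AUC_ev/D_ev)/(AUC_iv/D_iv) = (129.8085/375)/(581/150) = 0.346156/3.87333 = 0.0894

F = 0.089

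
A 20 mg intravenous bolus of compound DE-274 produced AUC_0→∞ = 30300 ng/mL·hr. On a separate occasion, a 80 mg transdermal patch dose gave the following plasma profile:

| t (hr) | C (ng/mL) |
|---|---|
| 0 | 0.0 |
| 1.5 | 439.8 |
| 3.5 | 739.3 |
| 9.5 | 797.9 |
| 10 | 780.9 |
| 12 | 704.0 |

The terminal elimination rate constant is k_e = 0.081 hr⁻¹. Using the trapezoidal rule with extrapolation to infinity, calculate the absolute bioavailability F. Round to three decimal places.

Trapezoidal AUC_0→12 (transdermal patch):
  [0→1.5]: (0.0+439.8)/2 × 1.5 = 329.85
  [1.5→3.5]: (439.8+739.3)/2 × 2 = 1179.1
  [3.5→9.5]: (739.3+797.9)/2 × 6 = 4611.6
  [9.5→10]: (797.9+780.9)/2 × 0.5 = 394.7
  [10→12]: (780.9+704.0)/2 × 2 = 1484.9
  Sum = 8000.15 ng/mL·hr
Tail: C_last/k_e = 704.0/0.081 = 8691.358
AUC_0→∞ (transdermal patch) = 8000.15 + 8691.358 = 16691.508 ng/mL·hr
F = (AUC_ev/D_ev)/(AUC_iv/D_iv) = (16691.508/80)/(30300/20) = 208.64385/1515 = 0.1377

F = 0.138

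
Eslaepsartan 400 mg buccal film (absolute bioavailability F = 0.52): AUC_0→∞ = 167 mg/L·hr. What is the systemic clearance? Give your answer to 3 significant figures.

CL = 1.25 L/hr

CL = F × Dose / AUC_0→∞
   = 0.52 × 400 / 167 = 1.24551 L/hr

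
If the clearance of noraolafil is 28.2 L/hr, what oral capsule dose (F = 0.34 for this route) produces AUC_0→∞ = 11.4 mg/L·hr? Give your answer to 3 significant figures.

Dose = 946 mg

Dose = CL × AUC_0→∞ / F
     = 28.2 × 11.4 / 0.34 = 945.529 mg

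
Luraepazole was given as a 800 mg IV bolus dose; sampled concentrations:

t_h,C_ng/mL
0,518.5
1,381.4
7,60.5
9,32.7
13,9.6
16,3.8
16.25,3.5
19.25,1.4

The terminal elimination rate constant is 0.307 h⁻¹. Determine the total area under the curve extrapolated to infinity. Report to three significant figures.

AUC = 1990 ng/mL·h

Trapezoidal AUC_0→19.25:
  [0→1]: (518.5+381.4)/2 × 1 = 449.95
  [1→7]: (381.4+60.5)/2 × 6 = 1325.7
  [7→9]: (60.5+32.7)/2 × 2 = 93.2
  [9→13]: (32.7+9.6)/2 × 4 = 84.6
  [13→16]: (9.6+3.8)/2 × 3 = 20.1
  [16→16.25]: (3.8+3.5)/2 × 0.25 = 0.9125
  [16.25→19.25]: (3.5+1.4)/2 × 3 = 7.35
  Sum = 1981.8125 ng/mL·h
Extrapolated tail: C_last / k_e = 1.4 / 0.307 = 4.560
AUC_0→∞ = 1981.8125 + 4.560 = 1986.3725 ng/mL·h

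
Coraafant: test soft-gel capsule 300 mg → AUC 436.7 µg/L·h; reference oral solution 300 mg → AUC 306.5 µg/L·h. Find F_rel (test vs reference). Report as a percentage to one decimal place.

F_rel = 142.5%

F_rel = (AUC_test/D_test) / (AUC_ref/D_ref)
      = (436.7/300) / (306.5/300)
      = 1.45567 / 1.02167 = 1.4248 = 142.48%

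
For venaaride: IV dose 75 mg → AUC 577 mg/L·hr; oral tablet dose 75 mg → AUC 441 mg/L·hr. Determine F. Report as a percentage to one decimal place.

F = (AUC_ev / D_ev) / (AUC_iv / D_iv)
  = (441/75) / (577/75)
  = 5.88 / 7.69333 = 0.7643
  = 76.43%

F = 76.4%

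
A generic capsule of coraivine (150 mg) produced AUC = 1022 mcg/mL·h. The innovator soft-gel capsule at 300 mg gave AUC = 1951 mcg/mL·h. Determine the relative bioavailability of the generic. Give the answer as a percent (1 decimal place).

F_rel = 104.8%

F_rel = (AUC_test/D_test) / (AUC_ref/D_ref)
      = (1022/150) / (1951/300)
      = 6.81333 / 6.50333 = 1.0477 = 104.77%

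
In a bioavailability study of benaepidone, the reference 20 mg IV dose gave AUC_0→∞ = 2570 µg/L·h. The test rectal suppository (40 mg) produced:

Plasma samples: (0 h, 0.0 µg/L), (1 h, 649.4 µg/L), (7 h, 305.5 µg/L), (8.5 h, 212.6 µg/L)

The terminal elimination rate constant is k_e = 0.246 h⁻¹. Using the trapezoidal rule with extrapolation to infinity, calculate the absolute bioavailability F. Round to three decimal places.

F = 0.864

Trapezoidal AUC_0→8.5 (rectal suppository):
  [0→1]: (0.0+649.4)/2 × 1 = 324.7
  [1→7]: (649.4+305.5)/2 × 6 = 2864.7
  [7→8.5]: (305.5+212.6)/2 × 1.5 = 388.575
  Sum = 3577.975 µg/L·h
Tail: C_last/k_e = 212.6/0.246 = 864.228
AUC_0→∞ (rectal suppository) = 3577.975 + 864.228 = 4442.203 µg/L·h
F = (AUC_ev/D_ev)/(AUC_iv/D_iv) = (4442.203/40)/(2570/20) = 111.055/128.5 = 0.8642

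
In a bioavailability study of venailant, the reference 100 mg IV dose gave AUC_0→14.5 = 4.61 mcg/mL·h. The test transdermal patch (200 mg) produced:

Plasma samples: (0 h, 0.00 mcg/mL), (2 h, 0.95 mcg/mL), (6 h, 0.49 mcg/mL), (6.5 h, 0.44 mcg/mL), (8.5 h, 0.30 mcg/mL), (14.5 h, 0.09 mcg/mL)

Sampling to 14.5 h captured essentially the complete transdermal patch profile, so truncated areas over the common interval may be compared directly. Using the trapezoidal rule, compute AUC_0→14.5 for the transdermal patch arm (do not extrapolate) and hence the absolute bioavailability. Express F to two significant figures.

F = 0.65

Trapezoidal AUC_0→14.5 (transdermal patch):
  [0→2]: (0.00+0.95)/2 × 2 = 0.95
  [2→6]: (0.95+0.49)/2 × 4 = 2.88
  [6→6.5]: (0.49+0.44)/2 × 0.5 = 0.2325
  [6.5→8.5]: (0.44+0.30)/2 × 2 = 0.74
  [8.5→14.5]: (0.30+0.09)/2 × 6 = 1.17
  Sum = 5.9725 mcg/mL·h
F = (AUC_ev/D_ev)/(AUC_iv/D_iv) = (5.9725/200)/(4.61/100) = 0.0298625/0.0461 = 0.6478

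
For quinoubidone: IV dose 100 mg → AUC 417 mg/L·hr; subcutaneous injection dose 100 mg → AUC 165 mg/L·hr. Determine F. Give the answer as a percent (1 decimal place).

F = 39.6%

F = (AUC_ev / D_ev) / (AUC_iv / D_iv)
  = (165/100) / (417/100)
  = 1.65 / 4.17 = 0.3957
  = 39.57%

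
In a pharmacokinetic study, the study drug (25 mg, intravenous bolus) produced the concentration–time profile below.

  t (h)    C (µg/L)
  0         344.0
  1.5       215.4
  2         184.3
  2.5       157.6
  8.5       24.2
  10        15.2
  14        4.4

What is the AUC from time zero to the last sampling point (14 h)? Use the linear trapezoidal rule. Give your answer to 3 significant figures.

AUC = 1220 µg/L·h

Trapezoidal AUC_0→14:
  [0→1.5]: (344.0+215.4)/2 × 1.5 = 419.55
  [1.5→2]: (215.4+184.3)/2 × 0.5 = 99.925
  [2→2.5]: (184.3+157.6)/2 × 0.5 = 85.475
  [2.5→8.5]: (157.6+24.2)/2 × 6 = 545.4
  [8.5→10]: (24.2+15.2)/2 × 1.5 = 29.55
  [10→14]: (15.2+4.4)/2 × 4 = 39.2
  Sum = 1219.1 µg/L·h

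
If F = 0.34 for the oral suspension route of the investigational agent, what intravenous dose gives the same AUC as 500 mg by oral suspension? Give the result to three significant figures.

Systemic exposure from an extravascular dose = F × D_ev, so the equivalent IV dose is F × D_ev.
D_iv = F × D_ev = 0.34 × 500 = 170 mg

D_iv = 170 mg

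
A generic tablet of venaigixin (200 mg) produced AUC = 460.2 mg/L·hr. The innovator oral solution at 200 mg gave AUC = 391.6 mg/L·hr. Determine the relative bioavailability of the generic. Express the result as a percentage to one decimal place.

F_rel = 117.5%

F_rel = (AUC_test/D_test) / (AUC_ref/D_ref)
      = (460.2/200) / (391.6/200)
      = 2.301 / 1.958 = 1.1752 = 117.52%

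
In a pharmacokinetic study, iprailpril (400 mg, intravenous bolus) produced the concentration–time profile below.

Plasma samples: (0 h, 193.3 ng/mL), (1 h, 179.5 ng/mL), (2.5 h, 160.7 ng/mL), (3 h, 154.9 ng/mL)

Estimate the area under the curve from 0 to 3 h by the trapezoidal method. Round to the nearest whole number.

Trapezoidal AUC_0→3:
  [0→1]: (193.3+179.5)/2 × 1 = 186.4
  [1→2.5]: (179.5+160.7)/2 × 1.5 = 255.15
  [2.5→3]: (160.7+154.9)/2 × 0.5 = 78.9
  Sum = 520.45 ng/mL·h

AUC = 520 ng/mL·h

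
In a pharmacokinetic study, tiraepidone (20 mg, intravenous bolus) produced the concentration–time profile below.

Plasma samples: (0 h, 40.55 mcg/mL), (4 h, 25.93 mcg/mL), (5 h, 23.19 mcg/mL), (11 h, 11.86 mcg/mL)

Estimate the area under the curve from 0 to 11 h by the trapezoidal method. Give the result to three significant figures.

Trapezoidal AUC_0→11:
  [0→4]: (40.55+25.93)/2 × 4 = 132.96
  [4→5]: (25.93+23.19)/2 × 1 = 24.56
  [5→11]: (23.19+11.86)/2 × 6 = 105.15
  Sum = 262.67 mcg/mL·h

AUC = 263 mcg/mL·h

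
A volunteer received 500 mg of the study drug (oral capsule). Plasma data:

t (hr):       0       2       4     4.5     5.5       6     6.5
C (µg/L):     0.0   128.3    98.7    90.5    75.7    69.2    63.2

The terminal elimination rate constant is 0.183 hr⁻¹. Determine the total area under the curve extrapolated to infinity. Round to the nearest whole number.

Trapezoidal AUC_0→6.5:
  [0→2]: (0.0+128.3)/2 × 2 = 128.3
  [2→4]: (128.3+98.7)/2 × 2 = 227.0
  [4→4.5]: (98.7+90.5)/2 × 0.5 = 47.3
  [4.5→5.5]: (90.5+75.7)/2 × 1 = 83.1
  [5.5→6]: (75.7+69.2)/2 × 0.5 = 36.225
  [6→6.5]: (69.2+63.2)/2 × 0.5 = 33.1
  Sum = 555.025 µg/L·hr
Extrapolated tail: C_last / k_e = 63.2 / 0.183 = 345.355
AUC_0→∞ = 555.025 + 345.355 = 900.38 µg/L·hr

AUC = 900 µg/L·hr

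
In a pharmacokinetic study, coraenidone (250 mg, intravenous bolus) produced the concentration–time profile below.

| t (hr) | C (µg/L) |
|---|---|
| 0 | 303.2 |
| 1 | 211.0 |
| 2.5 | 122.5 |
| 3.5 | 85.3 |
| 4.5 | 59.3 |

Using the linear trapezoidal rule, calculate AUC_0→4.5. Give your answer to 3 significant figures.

AUC = 683 µg/L·hr

Trapezoidal AUC_0→4.5:
  [0→1]: (303.2+211.0)/2 × 1 = 257.1
  [1→2.5]: (211.0+122.5)/2 × 1.5 = 250.125
  [2.5→3.5]: (122.5+85.3)/2 × 1 = 103.9
  [3.5→4.5]: (85.3+59.3)/2 × 1 = 72.3
  Sum = 683.425 µg/L·hr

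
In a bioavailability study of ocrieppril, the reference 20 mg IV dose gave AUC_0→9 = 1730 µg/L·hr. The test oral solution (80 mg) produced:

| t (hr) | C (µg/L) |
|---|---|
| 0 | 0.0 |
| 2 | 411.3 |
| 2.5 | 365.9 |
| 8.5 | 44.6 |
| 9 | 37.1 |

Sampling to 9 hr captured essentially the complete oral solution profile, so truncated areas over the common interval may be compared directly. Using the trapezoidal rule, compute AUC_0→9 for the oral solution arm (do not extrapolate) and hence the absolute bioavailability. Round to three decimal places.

F = 0.268

Trapezoidal AUC_0→9 (oral solution):
  [0→2]: (0.0+411.3)/2 × 2 = 411.3
  [2→2.5]: (411.3+365.9)/2 × 0.5 = 194.3
  [2.5→8.5]: (365.9+44.6)/2 × 6 = 1231.5
  [8.5→9]: (44.6+37.1)/2 × 0.5 = 20.425
  Sum = 1857.525 µg/L·hr
F = (AUC_ev/D_ev)/(AUC_iv/D_iv) = (1857.525/80)/(1730/20) = 23.2191/86.5 = 0.2684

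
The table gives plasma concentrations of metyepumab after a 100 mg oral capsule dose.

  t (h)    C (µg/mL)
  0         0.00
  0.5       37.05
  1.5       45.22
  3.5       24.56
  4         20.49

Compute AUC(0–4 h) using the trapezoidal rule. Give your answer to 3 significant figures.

AUC = 131 µg/mL·h

Trapezoidal AUC_0→4:
  [0→0.5]: (0.00+37.05)/2 × 0.5 = 9.2625
  [0.5→1.5]: (37.05+45.22)/2 × 1 = 41.135
  [1.5→3.5]: (45.22+24.56)/2 × 2 = 69.78
  [3.5→4]: (24.56+20.49)/2 × 0.5 = 11.2625
  Sum = 131.44 µg/mL·h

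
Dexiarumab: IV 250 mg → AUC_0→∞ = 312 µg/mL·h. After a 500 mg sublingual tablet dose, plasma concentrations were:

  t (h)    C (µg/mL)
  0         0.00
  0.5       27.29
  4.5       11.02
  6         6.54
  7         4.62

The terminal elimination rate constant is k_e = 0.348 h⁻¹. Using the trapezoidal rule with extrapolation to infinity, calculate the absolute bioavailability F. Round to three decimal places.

F = 0.185

Trapezoidal AUC_0→7 (sublingual tablet):
  [0→0.5]: (0.00+27.29)/2 × 0.5 = 6.8225
  [0.5→4.5]: (27.29+11.02)/2 × 4 = 76.62
  [4.5→6]: (11.02+6.54)/2 × 1.5 = 13.17
  [6→7]: (6.54+4.62)/2 × 1 = 5.58
  Sum = 102.1925 µg/mL·h
Tail: C_last/k_e = 4.62/0.348 = 13.276
AUC_0→∞ (sublingual tablet) = 102.1925 + 13.276 = 115.4685 µg/mL·h
F = (AUC_ev/D_ev)/(AUC_iv/D_iv) = (115.4685/500)/(312/250) = 0.230937/1.248 = 0.1850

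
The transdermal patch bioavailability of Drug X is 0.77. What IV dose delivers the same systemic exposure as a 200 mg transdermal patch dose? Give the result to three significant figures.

Systemic exposure from an extravascular dose = F × D_ev, so the equivalent IV dose is F × D_ev.
D_iv = F × D_ev = 0.77 × 200 = 154 mg

D_iv = 154 mg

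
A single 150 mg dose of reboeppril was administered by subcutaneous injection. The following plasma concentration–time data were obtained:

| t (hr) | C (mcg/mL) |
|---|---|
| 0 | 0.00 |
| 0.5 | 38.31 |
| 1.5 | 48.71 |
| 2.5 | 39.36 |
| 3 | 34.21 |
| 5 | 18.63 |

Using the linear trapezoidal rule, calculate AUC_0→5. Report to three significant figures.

AUC = 168 mcg/mL·hr

Trapezoidal AUC_0→5:
  [0→0.5]: (0.00+38.31)/2 × 0.5 = 9.5775
  [0.5→1.5]: (38.31+48.71)/2 × 1 = 43.51
  [1.5→2.5]: (48.71+39.36)/2 × 1 = 44.035
  [2.5→3]: (39.36+34.21)/2 × 0.5 = 18.3925
  [3→5]: (34.21+18.63)/2 × 2 = 52.84
  Sum = 168.355 mcg/mL·hr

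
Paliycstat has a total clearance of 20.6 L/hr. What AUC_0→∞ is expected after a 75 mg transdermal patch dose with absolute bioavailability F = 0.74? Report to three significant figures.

AUC_0→∞ = F × Dose / CL
        = 0.74 × 75 / 20.6 = 2.69417 mg/L·hr

AUC = 2.69 mg/L·hr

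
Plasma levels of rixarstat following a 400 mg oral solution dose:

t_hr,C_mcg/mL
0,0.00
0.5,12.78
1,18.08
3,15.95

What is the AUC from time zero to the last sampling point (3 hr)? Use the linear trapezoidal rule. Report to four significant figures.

AUC = 44.94 mcg/mL·hr

Trapezoidal AUC_0→3:
  [0→0.5]: (0.00+12.78)/2 × 0.5 = 3.195
  [0.5→1]: (12.78+18.08)/2 × 0.5 = 7.715
  [1→3]: (18.08+15.95)/2 × 2 = 34.03
  Sum = 44.94 mcg/mL·hr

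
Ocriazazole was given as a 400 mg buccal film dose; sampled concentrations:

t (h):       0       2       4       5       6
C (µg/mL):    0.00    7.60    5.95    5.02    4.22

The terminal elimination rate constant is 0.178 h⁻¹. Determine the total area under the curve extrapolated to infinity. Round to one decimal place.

AUC = 55.0 µg/mL·h

Trapezoidal AUC_0→6:
  [0→2]: (0.00+7.60)/2 × 2 = 7.6
  [2→4]: (7.60+5.95)/2 × 2 = 13.55
  [4→5]: (5.95+5.02)/2 × 1 = 5.485
  [5→6]: (5.02+4.22)/2 × 1 = 4.62
  Sum = 31.255 µg/mL·h
Extrapolated tail: C_last / k_e = 4.22 / 0.178 = 23.708
AUC_0→∞ = 31.255 + 23.708 = 54.963 µg/mL·h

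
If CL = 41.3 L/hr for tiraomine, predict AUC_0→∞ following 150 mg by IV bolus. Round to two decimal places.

AUC_0→∞ = Dose_iv / CL
        = 150 / 41.3 = 3.63196 mg/L·hr

AUC = 3.63 mg/L·hr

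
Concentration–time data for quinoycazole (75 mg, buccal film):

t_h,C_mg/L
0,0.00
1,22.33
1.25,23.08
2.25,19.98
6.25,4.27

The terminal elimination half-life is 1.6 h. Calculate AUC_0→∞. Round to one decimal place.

Trapezoidal AUC_0→6.25:
  [0→1]: (0.00+22.33)/2 × 1 = 11.165
  [1→1.25]: (22.33+23.08)/2 × 0.25 = 5.67625
  [1.25→2.25]: (23.08+19.98)/2 × 1 = 21.53
  [2.25→6.25]: (19.98+4.27)/2 × 4 = 48.5
  Sum = 86.87125 mg/L·h
k_e = ln2 / t½ = 0.693147 / 1.6 = 0.4332 h^-1
Extrapolated tail: C_last / k_e = 4.27 / 0.4332 = 9.857
AUC_0→∞ = 86.87125 + 9.857 = 96.72825 mg/L·h

AUC = 96.7 mg/L·h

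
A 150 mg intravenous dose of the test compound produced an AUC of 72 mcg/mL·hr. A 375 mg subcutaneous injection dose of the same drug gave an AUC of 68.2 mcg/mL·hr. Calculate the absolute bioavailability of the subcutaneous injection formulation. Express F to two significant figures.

F = 0.38

F = (AUC_ev / D_ev) / (AUC_iv / D_iv)
  = (68.2/375) / (72/150)
  = 0.181867 / 0.48 = 0.3789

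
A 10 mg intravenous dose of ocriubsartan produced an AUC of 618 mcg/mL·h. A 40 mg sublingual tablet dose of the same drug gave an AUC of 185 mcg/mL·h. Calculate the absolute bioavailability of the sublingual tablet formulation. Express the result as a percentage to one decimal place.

F = (AUC_ev / D_ev) / (AUC_iv / D_iv)
  = (185/40) / (618/10)
  = 4.625 / 61.8 = 0.0748
  = 7.48%

F = 7.5%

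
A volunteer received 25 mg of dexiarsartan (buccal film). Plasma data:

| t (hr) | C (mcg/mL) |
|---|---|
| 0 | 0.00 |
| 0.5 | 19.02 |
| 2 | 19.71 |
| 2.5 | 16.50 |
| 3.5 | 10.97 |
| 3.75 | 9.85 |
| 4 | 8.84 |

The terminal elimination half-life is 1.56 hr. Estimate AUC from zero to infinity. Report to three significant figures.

Trapezoidal AUC_0→4:
  [0→0.5]: (0.00+19.02)/2 × 0.5 = 4.755
  [0.5→2]: (19.02+19.71)/2 × 1.5 = 29.0475
  [2→2.5]: (19.71+16.50)/2 × 0.5 = 9.0525
  [2.5→3.5]: (16.50+10.97)/2 × 1 = 13.735
  [3.5→3.75]: (10.97+9.85)/2 × 0.25 = 2.6025
  [3.75→4]: (9.85+8.84)/2 × 0.25 = 2.33625
  Sum = 61.52875 mcg/mL·hr
k_e = ln2 / t½ = 0.693147 / 1.56 = 0.4443 hr^-1
Extrapolated tail: C_last / k_e = 8.84 / 0.4443 = 19.896
AUC_0→∞ = 61.52875 + 19.896 = 81.42475 mcg/mL·hr

AUC = 81.4 mcg/mL·hr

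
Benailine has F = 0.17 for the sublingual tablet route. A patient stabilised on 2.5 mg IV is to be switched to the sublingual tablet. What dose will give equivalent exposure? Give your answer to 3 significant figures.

D_sublingual = 14.7 mg

For equal systemic exposure: F × D_ev = D_iv
D_ev = D_iv / F = 2.5 / 0.17 = 14.7059 mg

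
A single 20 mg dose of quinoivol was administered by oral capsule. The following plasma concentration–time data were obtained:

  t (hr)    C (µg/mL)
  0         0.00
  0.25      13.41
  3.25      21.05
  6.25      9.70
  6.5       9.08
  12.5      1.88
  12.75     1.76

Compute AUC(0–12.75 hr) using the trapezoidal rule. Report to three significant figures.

AUC = 135 µg/mL·hr

Trapezoidal AUC_0→12.75:
  [0→0.25]: (0.00+13.41)/2 × 0.25 = 1.67625
  [0.25→3.25]: (13.41+21.05)/2 × 3 = 51.69
  [3.25→6.25]: (21.05+9.70)/2 × 3 = 46.125
  [6.25→6.5]: (9.70+9.08)/2 × 0.25 = 2.3475
  [6.5→12.5]: (9.08+1.88)/2 × 6 = 32.88
  [12.5→12.75]: (1.88+1.76)/2 × 0.25 = 0.455
  Sum = 135.17375 µg/mL·hr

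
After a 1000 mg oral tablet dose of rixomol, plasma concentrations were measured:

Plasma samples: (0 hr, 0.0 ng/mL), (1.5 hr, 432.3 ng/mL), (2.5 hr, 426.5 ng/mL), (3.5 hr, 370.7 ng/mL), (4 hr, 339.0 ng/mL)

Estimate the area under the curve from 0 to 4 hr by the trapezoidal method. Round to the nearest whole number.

Trapezoidal AUC_0→4:
  [0→1.5]: (0.0+432.3)/2 × 1.5 = 324.225
  [1.5→2.5]: (432.3+426.5)/2 × 1 = 429.4
  [2.5→3.5]: (426.5+370.7)/2 × 1 = 398.6
  [3.5→4]: (370.7+339.0)/2 × 0.5 = 177.425
  Sum = 1329.65 ng/mL·hr

AUC = 1330 ng/mL·hr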